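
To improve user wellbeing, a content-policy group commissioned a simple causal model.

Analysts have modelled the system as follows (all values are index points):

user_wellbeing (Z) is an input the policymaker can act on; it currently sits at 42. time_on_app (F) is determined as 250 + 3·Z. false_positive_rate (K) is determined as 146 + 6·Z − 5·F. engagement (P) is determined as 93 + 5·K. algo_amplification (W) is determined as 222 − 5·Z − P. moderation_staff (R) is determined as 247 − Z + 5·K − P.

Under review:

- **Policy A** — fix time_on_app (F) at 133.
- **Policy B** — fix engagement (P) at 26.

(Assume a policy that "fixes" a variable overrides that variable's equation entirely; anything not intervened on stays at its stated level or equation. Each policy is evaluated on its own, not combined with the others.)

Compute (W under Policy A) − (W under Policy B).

1268

Policy A (F := 133):
  Z = 42
  F = 133
  K = 146 + 6·42 − 5·133 = -267
  P = 93 + 5·(-267) = -1242
  W = 222 − 5·42 − (-1242) = 1254
Policy B (P := 26):
  Z = 42
  F = 250 + 3·42 = 376
  K = 146 + 6·42 − 5·376 = -1482
  P = 26
  W = 222 − 5·42 − 26 = -14
W: 1254 − (-14) = 1268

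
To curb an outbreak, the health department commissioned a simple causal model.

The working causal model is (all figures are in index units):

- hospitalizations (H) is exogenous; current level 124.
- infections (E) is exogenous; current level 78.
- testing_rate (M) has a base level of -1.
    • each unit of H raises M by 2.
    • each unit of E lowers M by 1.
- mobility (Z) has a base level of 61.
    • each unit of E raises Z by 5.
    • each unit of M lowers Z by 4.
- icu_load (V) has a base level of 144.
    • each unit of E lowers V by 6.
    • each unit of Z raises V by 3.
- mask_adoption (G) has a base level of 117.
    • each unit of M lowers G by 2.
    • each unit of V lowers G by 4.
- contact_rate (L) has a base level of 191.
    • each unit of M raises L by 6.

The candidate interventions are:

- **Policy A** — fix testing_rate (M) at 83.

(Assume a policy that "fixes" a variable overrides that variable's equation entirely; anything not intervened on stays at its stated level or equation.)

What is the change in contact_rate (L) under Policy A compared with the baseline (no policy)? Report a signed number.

-516

Baseline:
  H = 124
  E = 78
  M = -1 + 2·124 − 78 = 169
  L = 191 + 6·169 = 1205
Policy A (M := 83):
  H = 124
  E = 78
  M = 83
  L = 191 + 6·83 = 689
Change in L: 689 − 1205 = -516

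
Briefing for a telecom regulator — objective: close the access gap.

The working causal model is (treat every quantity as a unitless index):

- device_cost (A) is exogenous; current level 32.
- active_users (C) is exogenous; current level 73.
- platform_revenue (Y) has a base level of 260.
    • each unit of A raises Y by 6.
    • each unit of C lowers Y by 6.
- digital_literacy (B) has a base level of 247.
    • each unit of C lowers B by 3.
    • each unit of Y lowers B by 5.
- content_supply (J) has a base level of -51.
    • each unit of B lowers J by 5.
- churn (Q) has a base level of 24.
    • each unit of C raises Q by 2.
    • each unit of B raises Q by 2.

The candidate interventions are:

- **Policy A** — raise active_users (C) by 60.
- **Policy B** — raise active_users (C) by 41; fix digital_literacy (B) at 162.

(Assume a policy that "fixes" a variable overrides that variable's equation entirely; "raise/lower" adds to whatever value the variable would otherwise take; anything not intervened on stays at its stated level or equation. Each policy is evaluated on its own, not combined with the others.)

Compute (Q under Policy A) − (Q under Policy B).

2870

Policy A (C + 60):
  A = 32
  C = 73 + 60 = 133
  Y = 260 + 6·32 − 6·133 = -346
  B = 247 − 3·133 − 5·(-346) = 1578
  Q = 24 + 2·133 + 2·1578 = 3446
Policy B (C + 41, B := 162):
  A = 32
  C = 73 + 41 = 114
  Y = 260 + 6·32 − 6·114 = -232
  B = 162
  Q = 24 + 2·114 + 2·162 = 576
Q: 3446 − 576 = 2870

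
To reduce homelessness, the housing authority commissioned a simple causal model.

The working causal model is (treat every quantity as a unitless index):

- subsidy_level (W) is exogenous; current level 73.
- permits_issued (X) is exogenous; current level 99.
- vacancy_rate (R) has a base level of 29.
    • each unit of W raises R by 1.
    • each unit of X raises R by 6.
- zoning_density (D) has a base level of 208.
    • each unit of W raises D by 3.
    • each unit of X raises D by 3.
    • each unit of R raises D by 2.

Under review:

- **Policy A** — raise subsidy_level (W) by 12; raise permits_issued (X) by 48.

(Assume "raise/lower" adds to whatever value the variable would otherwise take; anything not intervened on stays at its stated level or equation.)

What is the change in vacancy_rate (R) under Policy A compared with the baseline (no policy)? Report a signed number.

Baseline:
  W = 73
  X = 99
  R = 29 + 73 + 6·99 = 696
Policy A (W + 12, X + 48):
  W = 73 + 12 = 85
  X = 99 + 48 = 147
  R = 29 + 85 + 6·147 = 996
Change in R: 996 − 696 = 300

300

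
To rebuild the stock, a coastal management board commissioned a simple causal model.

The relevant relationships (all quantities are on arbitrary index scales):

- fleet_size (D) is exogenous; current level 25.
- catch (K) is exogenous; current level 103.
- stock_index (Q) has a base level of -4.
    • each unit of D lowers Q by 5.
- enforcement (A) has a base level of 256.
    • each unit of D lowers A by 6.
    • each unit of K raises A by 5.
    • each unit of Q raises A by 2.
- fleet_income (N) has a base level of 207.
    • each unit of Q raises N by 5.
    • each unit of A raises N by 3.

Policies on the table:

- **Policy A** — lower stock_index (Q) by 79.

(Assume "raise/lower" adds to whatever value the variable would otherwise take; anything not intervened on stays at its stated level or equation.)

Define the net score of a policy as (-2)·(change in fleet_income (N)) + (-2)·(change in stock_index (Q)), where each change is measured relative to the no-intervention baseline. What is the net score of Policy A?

1896

Baseline:
  D = 25
  K = 103
  Q = -4 − 5·25 = -129
  A = 256 − 6·25 + 5·103 + 2·(-129) = 363
  N = 207 + 5·(-129) + 3·363 = 651
Policy A (Q − 79):
  D = 25
  K = 103
  Q = -4 − 5·25 (−79 from intervention) = -208
  A = 256 − 6·25 + 5·103 + 2·(-208) = 205
  N = 207 + 5·(-208) + 3·205 = -218
ΔN = -218 − 651 = -869; ΔQ = -208 − (-129) = -79
Score = (-2)·(-869) + (-2)·(-79) = 1896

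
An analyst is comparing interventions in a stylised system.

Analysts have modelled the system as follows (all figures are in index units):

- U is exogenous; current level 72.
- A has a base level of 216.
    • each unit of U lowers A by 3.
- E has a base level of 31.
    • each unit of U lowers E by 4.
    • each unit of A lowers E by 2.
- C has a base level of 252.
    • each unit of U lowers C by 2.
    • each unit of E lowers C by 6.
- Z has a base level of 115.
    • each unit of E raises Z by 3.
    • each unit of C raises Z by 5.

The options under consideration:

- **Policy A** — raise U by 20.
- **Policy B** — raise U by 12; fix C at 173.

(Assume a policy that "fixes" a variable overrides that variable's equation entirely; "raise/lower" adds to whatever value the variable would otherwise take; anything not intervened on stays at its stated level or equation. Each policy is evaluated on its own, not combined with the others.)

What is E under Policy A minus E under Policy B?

Policy A (U + 20):
  U = 72 + 20 = 92
  A = 216 − 3·92 = -60
  E = 31 − 4·92 − 2·(-60) = -217
Policy B (U + 12, C := 173):
  U = 72 + 12 = 84
  A = 216 − 3·84 = -36
  E = 31 − 4·84 − 2·(-36) = -233
E: -217 − (-233) = 16

16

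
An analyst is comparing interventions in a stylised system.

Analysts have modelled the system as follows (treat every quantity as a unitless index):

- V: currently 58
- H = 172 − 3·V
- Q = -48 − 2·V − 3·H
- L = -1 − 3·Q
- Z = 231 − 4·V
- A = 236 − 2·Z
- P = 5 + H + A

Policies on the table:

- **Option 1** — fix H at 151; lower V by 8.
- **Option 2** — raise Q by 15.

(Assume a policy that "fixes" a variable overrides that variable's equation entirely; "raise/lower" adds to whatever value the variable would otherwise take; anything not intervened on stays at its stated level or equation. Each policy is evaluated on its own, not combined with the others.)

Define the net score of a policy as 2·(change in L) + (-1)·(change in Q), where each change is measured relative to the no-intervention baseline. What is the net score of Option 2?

-105

Baseline:
  V = 58
  H = 172 − 3·58 = -2
  Q = -48 − 2·58 − 3·(-2) = -158
  L = -1 − 3·(-158) = 473
Option 2 (Q + 15):
  V = 58
  H = 172 − 3·58 = -2
  Q = -48 − 2·58 − 3·(-2) (+15 from intervention) = -143
  L = -1 − 3·(-143) = 428
ΔL = 428 − 473 = -45; ΔQ = -143 − (-158) = 15
Score = 2·(-45) + (-1)·15 = -105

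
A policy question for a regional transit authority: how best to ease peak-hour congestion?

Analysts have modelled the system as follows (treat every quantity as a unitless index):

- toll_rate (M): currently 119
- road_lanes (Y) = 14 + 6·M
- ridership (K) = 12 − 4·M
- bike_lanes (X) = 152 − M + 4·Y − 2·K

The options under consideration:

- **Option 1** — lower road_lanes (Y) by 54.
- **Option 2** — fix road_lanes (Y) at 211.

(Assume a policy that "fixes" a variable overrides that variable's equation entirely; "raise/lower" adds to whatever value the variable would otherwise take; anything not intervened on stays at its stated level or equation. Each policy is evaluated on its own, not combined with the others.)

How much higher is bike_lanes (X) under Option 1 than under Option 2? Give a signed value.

1852

Option 1 (Y − 54):
  M = 119
  Y = 14 + 6·119 (−54 from intervention) = 674
  K = 12 − 4·119 = -464
  X = 152 − 119 + 4·674 − 2·(-464) = 3657
Option 2 (Y := 211):
  M = 119
  Y = 211
  K = 12 − 4·119 = -464
  X = 152 − 119 + 4·211 − 2·(-464) = 1805
X: 3657 − 1805 = 1852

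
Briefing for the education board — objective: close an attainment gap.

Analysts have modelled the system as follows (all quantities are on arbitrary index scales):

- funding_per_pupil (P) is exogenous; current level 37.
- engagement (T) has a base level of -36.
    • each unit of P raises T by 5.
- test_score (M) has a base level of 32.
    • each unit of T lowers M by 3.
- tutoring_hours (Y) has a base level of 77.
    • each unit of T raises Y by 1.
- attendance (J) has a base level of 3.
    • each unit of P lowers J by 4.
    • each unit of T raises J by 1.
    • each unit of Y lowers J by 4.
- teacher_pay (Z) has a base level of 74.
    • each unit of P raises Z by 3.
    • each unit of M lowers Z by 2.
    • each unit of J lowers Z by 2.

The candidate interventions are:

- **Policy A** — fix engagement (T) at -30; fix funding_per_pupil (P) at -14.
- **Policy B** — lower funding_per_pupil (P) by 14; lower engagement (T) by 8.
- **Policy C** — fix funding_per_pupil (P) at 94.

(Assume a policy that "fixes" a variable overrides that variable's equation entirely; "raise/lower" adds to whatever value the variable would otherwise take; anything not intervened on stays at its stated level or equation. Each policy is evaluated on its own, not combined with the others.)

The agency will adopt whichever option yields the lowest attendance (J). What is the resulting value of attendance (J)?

-1983

Policy A (T := -30, P := -14):
  P = -14
  T = -30
  Y = 77 + (-30) = 47
  J = 3 − 4·(-14) + (-30) − 4·47 = -159
Policy B (P − 14, T − 8):
  P = 37 − 14 = 23
  T = -36 + 5·23 (−8 from intervention) = 71
  Y = 77 + 71 = 148
  J = 3 − 4·23 + 71 − 4·148 = -610
Policy C (P := 94):
  P = 94
  T = -36 + 5·94 = 434
  Y = 77 + 434 = 511
  J = 3 − 4·94 + 434 − 4·511 = -1983
Comparing — Policy A: J=-159, Policy B: J=-610, Policy C: J=-1983. Lowest is -1983 (Policy C).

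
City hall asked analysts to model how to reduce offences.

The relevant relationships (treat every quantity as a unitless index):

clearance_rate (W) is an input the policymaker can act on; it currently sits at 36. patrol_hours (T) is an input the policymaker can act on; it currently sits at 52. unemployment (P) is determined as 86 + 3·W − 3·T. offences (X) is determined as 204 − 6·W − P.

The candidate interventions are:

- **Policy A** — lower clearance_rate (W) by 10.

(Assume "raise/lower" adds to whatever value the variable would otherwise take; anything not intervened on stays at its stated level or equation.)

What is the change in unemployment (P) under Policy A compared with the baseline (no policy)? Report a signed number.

-30

Baseline:
  W = 36
  T = 52
  P = 86 + 3·36 − 3·52 = 38
Policy A (W − 10):
  W = 36 − 10 = 26
  T = 52
  P = 86 + 3·26 − 3·52 = 8
Change in P: 8 − 38 = -30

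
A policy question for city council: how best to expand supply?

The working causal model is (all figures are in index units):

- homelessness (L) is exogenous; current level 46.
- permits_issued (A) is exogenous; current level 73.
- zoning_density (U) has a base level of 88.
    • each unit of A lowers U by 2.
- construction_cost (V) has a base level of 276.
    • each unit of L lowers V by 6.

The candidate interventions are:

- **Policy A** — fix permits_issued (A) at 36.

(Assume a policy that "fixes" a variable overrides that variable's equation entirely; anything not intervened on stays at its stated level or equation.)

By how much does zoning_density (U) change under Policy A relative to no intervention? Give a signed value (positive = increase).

74

Baseline:
  A = 73
  U = 88 − 2·73 = -58
Policy A (A := 36):
  A = 36
  U = 88 − 2·36 = 16
Change in U: 16 − (-58) = 74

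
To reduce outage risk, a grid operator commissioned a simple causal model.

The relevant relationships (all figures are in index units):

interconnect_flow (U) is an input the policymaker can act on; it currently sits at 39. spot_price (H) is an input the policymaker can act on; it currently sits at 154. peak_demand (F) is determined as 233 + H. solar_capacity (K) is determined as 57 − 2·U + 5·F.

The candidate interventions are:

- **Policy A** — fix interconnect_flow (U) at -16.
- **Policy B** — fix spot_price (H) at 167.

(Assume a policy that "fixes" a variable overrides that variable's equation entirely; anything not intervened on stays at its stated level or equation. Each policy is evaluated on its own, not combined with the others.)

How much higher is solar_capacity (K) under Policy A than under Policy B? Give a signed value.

45

Policy A (U := -16):
  U = -16
  H = 154
  F = 233 + 154 = 387
  K = 57 − 2·(-16) + 5·387 = 2024
Policy B (H := 167):
  U = 39
  H = 167
  F = 233 + 167 = 400
  K = 57 − 2·39 + 5·400 = 1979
K: 2024 − 1979 = 45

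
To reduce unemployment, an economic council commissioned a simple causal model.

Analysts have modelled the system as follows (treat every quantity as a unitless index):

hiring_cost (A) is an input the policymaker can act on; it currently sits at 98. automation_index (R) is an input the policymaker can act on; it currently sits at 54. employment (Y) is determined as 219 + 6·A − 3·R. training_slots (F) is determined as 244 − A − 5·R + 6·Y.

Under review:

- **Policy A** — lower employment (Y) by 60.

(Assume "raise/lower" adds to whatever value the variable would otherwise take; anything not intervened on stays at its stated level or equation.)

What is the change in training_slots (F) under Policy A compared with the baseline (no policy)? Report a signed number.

-360

Baseline:
  A = 98
  R = 54
  Y = 219 + 6·98 − 3·54 = 645
  F = 244 − 98 − 5·54 + 6·645 = 3746
Policy A (Y − 60):
  A = 98
  R = 54
  Y = 219 + 6·98 − 3·54 (−60 from intervention) = 585
  F = 244 − 98 − 5·54 + 6·585 = 3386
Change in F: 3386 − 3746 = -360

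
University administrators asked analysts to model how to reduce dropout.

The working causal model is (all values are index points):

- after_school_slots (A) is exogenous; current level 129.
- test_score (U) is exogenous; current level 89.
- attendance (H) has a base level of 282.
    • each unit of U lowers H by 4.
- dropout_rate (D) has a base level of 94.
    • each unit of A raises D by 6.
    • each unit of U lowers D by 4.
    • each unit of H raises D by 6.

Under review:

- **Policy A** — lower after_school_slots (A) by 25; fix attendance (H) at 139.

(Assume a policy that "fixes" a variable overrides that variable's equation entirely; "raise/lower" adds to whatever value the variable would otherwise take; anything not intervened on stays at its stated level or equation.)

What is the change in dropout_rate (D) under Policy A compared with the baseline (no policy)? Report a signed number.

1128

Baseline:
  A = 129
  U = 89
  H = 282 − 4·89 = -74
  D = 94 + 6·129 − 4·89 + 6·(-74) = 68
Policy A (A − 25, H := 139):
  A = 129 − 25 = 104
  U = 89
  H = 139
  D = 94 + 6·104 − 4·89 + 6·139 = 1196
Change in D: 1196 − 68 = 1128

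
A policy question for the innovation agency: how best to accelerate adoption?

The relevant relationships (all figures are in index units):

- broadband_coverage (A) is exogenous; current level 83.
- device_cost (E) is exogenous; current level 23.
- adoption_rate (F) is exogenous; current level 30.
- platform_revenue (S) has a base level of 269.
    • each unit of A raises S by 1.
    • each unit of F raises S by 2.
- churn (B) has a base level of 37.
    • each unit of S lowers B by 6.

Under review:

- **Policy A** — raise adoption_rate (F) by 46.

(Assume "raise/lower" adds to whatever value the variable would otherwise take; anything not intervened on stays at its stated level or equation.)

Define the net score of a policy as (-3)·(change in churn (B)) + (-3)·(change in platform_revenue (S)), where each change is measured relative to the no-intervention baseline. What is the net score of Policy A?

1380

Baseline:
  A = 83
  F = 30
  S = 269 + 83 + 2·30 = 412
  B = 37 − 6·412 = -2435
Policy A (F + 46):
  A = 83
  F = 30 + 46 = 76
  S = 269 + 83 + 2·76 = 504
  B = 37 − 6·504 = -2987
ΔB = -2987 − (-2435) = -552; ΔS = 504 − 412 = 92
Score = (-3)·(-552) + (-3)·92 = 1380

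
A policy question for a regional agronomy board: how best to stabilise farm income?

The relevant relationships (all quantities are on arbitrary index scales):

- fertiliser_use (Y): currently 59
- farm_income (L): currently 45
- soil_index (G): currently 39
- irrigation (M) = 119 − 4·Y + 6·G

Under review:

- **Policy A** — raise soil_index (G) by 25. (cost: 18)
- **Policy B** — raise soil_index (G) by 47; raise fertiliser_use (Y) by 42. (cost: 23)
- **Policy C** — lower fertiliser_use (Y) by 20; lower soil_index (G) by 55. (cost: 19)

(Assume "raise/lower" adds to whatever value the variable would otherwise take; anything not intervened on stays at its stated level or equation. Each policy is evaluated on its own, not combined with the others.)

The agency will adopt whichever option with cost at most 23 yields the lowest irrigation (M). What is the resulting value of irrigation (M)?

-133

Policy A (G + 25):
  Y = 59
  G = 39 + 25 = 64
  M = 119 − 4·59 + 6·64 = 267
Policy B (G + 47, Y + 42):
  Y = 59 + 42 = 101
  G = 39 + 47 = 86
  M = 119 − 4·101 + 6·86 = 231
Policy C (Y − 20, G − 55):
  Y = 59 − 20 = 39
  G = 39 − 55 = -16
  M = 119 − 4·39 + 6·(-16) = -133
Comparing — Policy A: M=267, Policy B: M=231, Policy C: M=-133. Lowest is -133 (Policy C).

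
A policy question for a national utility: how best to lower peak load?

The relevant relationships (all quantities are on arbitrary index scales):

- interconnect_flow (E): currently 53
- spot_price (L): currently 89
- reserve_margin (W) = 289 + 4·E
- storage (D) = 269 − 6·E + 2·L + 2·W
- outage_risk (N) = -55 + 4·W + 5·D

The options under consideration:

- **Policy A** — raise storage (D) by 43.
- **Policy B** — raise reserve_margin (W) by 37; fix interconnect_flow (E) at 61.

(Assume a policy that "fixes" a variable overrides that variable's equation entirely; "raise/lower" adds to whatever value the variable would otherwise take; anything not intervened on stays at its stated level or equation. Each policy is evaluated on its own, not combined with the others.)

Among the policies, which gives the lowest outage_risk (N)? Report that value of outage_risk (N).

Policy A (D + 43):
  E = 53
  L = 89
  W = 289 + 4·53 = 501
  D = 269 − 6·53 + 2·89 + 2·501 (+43 from intervention) = 1174
  N = -55 + 4·501 + 5·1174 = 7819
Policy B (W + 37, E := 61):
  E = 61
  L = 89
  W = 289 + 4·61 (+37 from intervention) = 570
  D = 269 − 6·61 + 2·89 + 2·570 = 1221
  N = -55 + 4·570 + 5·1221 = 8330
Comparing — Policy A: N=7819, Policy B: N=8330. Lowest is 7819 (Policy A).

7819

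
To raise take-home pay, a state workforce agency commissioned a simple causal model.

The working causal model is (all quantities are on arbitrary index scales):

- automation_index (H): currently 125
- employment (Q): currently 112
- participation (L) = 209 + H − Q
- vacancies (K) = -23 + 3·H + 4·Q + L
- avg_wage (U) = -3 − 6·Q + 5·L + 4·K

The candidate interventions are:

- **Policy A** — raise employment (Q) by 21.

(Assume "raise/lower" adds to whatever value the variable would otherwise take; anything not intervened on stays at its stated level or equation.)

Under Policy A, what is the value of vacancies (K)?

1085

Policy A (Q + 21):
  H = 125
  Q = 112 + 21 = 133
  L = 209 + 125 − 133 = 201
  K = -23 + 3·125 + 4·133 + 201 = 1085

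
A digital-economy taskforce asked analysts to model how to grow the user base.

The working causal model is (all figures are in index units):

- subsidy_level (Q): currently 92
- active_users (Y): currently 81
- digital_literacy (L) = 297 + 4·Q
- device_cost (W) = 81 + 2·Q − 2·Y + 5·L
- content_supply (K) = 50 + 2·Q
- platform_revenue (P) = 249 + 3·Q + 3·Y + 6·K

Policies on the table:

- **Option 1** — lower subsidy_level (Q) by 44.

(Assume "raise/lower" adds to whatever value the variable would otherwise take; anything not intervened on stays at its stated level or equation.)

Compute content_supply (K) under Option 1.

146

Option 1 (Q − 44):
  Q = 92 − 44 = 48
  K = 50 + 2·48 = 146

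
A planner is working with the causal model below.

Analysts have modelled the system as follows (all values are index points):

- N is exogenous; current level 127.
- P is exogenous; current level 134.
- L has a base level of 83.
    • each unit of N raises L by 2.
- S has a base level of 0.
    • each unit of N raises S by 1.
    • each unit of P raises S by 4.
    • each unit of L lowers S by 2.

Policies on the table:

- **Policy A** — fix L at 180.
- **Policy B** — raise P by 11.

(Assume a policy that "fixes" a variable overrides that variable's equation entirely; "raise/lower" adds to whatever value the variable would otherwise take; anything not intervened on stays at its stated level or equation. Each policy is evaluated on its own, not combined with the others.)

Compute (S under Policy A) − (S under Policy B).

Policy A (L := 180):
  N = 127
  P = 134
  L = 180
  S = 0 + 127 + 4·134 − 2·180 = 303
Policy B (P + 11):
  N = 127
  P = 134 + 11 = 145
  L = 83 + 2·127 = 337
  S = 0 + 127 + 4·145 − 2·337 = 33
S: 303 − 33 = 270

270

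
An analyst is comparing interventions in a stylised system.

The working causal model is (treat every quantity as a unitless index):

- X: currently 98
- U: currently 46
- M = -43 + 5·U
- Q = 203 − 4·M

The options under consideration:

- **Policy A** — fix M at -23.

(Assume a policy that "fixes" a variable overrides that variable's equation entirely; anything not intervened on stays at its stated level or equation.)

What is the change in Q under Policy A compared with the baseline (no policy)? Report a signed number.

Baseline:
  U = 46
  M = -43 + 5·46 = 187
  Q = 203 − 4·187 = -545
Policy A (M := -23):
  U = 46
  M = -23
  Q = 203 − 4·(-23) = 295
Change in Q: 295 − (-545) = 840

840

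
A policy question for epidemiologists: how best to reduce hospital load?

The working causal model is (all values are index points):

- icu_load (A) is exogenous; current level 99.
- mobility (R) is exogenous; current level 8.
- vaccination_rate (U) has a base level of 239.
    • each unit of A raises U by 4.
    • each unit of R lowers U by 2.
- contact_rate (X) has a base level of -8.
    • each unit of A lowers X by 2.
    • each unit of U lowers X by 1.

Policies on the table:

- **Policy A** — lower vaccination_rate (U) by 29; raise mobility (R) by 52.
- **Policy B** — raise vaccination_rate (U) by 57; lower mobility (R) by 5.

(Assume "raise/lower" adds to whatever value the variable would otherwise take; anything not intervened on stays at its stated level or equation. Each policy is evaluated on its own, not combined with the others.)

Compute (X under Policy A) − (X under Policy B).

Policy A (U − 29, R + 52):
  A = 99
  R = 8 + 52 = 60
  U = 239 + 4·99 − 2·60 (−29 from intervention) = 486
  X = -8 − 2·99 − 486 = -692
Policy B (U + 57, R − 5):
  A = 99
  R = 8 − 5 = 3
  U = 239 + 4·99 − 2·3 (+57 from intervention) = 686
  X = -8 − 2·99 − 686 = -892
X: -692 − (-892) = 200

200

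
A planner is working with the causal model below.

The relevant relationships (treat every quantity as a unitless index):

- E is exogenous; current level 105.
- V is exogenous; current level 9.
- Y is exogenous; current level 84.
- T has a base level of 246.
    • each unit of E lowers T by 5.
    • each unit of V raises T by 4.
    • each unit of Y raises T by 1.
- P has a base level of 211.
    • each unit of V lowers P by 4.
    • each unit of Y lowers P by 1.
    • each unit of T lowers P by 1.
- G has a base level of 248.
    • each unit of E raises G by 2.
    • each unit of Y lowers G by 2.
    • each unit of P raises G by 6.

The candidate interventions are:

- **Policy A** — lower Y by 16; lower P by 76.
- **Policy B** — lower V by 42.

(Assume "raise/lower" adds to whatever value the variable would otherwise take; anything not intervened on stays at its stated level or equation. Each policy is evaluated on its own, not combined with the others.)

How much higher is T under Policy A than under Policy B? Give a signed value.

Policy A (Y − 16, P − 76):
  E = 105
  V = 9
  Y = 84 − 16 = 68
  T = 246 − 5·105 + 4·9 + 68 = -175
Policy B (V − 42):
  E = 105
  V = 9 − 42 = -33
  Y = 84
  T = 246 − 5·105 + 4·(-33) + 84 = -327
T: -175 − (-327) = 152

152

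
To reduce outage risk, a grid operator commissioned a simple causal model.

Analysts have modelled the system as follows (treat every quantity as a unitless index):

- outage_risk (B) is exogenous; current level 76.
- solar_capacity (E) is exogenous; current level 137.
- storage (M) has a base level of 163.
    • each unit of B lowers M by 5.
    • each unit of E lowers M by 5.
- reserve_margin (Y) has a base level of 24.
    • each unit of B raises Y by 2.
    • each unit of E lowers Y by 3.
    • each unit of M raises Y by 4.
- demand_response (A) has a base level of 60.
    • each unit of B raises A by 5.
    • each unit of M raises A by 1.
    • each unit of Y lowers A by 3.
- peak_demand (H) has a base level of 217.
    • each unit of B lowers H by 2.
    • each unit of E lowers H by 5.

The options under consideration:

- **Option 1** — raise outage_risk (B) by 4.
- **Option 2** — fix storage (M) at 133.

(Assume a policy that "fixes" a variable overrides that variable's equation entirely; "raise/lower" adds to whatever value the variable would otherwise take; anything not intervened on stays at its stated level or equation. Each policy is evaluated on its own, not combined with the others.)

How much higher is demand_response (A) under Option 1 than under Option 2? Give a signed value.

Option 1 (B + 4):
  B = 76 + 4 = 80
  E = 137
  M = 163 − 5·80 − 5·137 = -922
  Y = 24 + 2·80 − 3·137 + 4·(-922) = -3915
  A = 60 + 5·80 + (-922) − 3·(-3915) = 11283
Option 2 (M := 133):
  B = 76
  E = 137
  M = 133
  Y = 24 + 2·76 − 3·137 + 4·133 = 297
  A = 60 + 5·76 + 133 − 3·297 = -318
A: 11283 − (-318) = 11601

11601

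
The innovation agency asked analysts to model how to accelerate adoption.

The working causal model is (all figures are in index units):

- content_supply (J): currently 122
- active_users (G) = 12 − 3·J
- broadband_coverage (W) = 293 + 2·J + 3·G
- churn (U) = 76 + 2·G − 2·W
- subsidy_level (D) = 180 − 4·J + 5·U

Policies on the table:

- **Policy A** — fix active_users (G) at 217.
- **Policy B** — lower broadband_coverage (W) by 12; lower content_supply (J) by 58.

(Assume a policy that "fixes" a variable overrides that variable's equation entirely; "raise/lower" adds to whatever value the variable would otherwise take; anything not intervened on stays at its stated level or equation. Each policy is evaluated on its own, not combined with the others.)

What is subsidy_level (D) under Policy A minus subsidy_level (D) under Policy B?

Policy A (G := 217):
  J = 122
  G = 217
  W = 293 + 2·122 + 3·217 = 1188
  U = 76 + 2·217 − 2·1188 = -1866
  D = 180 − 4·122 + 5·(-1866) = -9638
Policy B (W − 12, J − 58):
  J = 122 − 58 = 64
  G = 12 − 3·64 = -180
  W = 293 + 2·64 + 3·(-180) (−12 from intervention) = -131
  U = 76 + 2·(-180) − 2·(-131) = -22
  D = 180 − 4·64 + 5·(-22) = -186
D: -9638 − (-186) = -9452

-9452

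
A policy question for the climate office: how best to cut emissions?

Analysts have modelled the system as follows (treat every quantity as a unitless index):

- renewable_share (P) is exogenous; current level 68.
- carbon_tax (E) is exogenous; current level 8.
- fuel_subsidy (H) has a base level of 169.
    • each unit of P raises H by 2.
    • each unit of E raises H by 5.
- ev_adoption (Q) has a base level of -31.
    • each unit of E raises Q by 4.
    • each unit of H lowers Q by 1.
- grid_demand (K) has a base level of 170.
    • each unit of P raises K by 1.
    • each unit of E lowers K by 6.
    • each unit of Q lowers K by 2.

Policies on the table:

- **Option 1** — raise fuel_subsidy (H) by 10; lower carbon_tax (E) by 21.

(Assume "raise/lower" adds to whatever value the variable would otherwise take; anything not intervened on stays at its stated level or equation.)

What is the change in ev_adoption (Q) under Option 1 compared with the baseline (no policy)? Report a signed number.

Baseline:
  P = 68
  E = 8
  H = 169 + 2·68 + 5·8 = 345
  Q = -31 + 4·8 − 345 = -344
Option 1 (H + 10, E − 21):
  P = 68
  E = 8 − 21 = -13
  H = 169 + 2·68 + 5·(-13) (+10 from intervention) = 250
  Q = -31 + 4·(-13) − 250 = -333
Change in Q: -333 − (-344) = 11

11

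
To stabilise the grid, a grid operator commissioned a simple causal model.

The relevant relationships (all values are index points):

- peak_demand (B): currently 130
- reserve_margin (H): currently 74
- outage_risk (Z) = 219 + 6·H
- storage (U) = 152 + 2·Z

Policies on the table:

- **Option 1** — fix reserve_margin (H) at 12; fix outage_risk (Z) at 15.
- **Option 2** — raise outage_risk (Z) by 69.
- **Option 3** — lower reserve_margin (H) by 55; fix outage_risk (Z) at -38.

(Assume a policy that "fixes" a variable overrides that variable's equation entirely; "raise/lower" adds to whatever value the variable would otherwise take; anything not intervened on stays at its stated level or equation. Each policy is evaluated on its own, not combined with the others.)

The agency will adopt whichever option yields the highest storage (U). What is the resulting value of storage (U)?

1616

Option 1 (H := 12, Z := 15):
  H = 12
  Z = 15
  U = 152 + 2·15 = 182
Option 2 (Z + 69):
  H = 74
  Z = 219 + 6·74 (+69 from intervention) = 732
  U = 152 + 2·732 = 1616
Option 3 (H − 55, Z := -38):
  H = 74 − 55 = 19
  Z = -38
  U = 152 + 2·(-38) = 76
Comparing — Option 1: U=182, Option 2: U=1616, Option 3: U=76. Highest is 1616 (Option 2).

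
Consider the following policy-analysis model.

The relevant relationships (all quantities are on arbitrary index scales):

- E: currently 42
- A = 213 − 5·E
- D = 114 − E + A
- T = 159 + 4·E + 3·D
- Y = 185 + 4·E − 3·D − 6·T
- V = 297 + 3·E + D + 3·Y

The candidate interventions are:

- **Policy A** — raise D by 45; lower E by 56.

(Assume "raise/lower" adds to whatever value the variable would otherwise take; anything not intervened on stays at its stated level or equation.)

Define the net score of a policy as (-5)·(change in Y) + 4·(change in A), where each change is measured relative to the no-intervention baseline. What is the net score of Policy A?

35525

Baseline:
  E = 42
  A = 213 − 5·42 = 3
  D = 114 − 42 + 3 = 75
  T = 159 + 4·42 + 3·75 = 552
  Y = 185 + 4·42 − 3·75 − 6·552 = -3184
Policy A (D + 45, E − 56):
  E = 42 − 56 = -14
  A = 213 − 5·(-14) = 283
  D = 114 − (-14) + 283 (+45 from intervention) = 456
  T = 159 + 4·(-14) + 3·456 = 1471
  Y = 185 + 4·(-14) − 3·456 − 6·1471 = -10065
ΔY = -10065 − (-3184) = -6881; ΔA = 283 − 3 = 280
Score = (-5)·(-6881) + 4·280 = 35525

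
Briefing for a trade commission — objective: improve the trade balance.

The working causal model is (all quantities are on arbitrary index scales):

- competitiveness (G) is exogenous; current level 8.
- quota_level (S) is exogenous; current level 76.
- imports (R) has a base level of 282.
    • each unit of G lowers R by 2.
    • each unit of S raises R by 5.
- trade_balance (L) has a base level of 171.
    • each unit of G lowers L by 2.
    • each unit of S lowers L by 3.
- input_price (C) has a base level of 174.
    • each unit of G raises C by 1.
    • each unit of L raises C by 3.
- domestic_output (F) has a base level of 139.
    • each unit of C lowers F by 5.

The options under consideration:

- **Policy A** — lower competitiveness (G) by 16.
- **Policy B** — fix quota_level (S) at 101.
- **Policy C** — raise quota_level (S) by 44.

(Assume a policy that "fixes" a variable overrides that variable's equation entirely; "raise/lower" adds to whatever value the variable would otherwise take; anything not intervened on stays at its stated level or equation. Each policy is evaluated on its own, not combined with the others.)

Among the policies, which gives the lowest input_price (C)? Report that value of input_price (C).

-433

Policy A (G − 16):
  G = 8 − 16 = -8
  S = 76
  L = 171 − 2·(-8) − 3·76 = -41
  C = 174 + (-8) + 3·(-41) = 43
Policy B (S := 101):
  G = 8
  S = 101
  L = 171 − 2·8 − 3·101 = -148
  C = 174 + 8 + 3·(-148) = -262
Policy C (S + 44):
  G = 8
  S = 76 + 44 = 120
  L = 171 − 2·8 − 3·120 = -205
  C = 174 + 8 + 3·(-205) = -433
Comparing — Policy A: C=43, Policy B: C=-262, Policy C: C=-433. Lowest is -433 (Policy C).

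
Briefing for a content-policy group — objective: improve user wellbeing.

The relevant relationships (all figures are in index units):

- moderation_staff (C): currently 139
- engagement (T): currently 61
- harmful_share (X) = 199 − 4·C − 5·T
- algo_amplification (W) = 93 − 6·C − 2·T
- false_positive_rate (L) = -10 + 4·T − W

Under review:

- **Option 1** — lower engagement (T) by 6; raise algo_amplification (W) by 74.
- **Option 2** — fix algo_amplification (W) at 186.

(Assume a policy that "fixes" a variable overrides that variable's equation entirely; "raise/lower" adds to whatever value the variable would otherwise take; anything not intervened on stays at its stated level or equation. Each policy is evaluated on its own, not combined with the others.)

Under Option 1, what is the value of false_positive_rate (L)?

987

Option 1 (T − 6, W + 74):
  C = 139
  T = 61 − 6 = 55
  W = 93 − 6·139 − 2·55 (+74 from intervention) = -777
  L = -10 + 4·55 − (-777) = 987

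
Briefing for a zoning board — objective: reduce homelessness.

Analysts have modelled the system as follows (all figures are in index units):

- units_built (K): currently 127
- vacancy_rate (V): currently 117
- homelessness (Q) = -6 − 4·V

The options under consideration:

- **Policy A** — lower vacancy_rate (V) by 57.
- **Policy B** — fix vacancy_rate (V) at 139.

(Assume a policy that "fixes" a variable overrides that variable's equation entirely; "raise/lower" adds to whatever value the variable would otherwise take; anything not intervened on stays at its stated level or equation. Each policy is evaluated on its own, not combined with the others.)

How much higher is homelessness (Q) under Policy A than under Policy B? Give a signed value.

Policy A (V − 57):
  V = 117 − 57 = 60
  Q = -6 − 4·60 = -246
Policy B (V := 139):
  V = 139
  Q = -6 − 4·139 = -562
Q: -246 − (-562) = 316

316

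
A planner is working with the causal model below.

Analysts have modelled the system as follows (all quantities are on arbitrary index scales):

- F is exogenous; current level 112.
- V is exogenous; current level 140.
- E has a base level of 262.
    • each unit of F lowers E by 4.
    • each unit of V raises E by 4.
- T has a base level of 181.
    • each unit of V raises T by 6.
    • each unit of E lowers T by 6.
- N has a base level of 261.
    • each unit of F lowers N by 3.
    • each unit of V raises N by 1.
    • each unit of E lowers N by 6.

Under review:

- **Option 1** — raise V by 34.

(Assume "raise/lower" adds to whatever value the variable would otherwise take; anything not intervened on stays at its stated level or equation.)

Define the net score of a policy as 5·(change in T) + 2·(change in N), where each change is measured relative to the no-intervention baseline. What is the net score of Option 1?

-4624

Baseline:
  F = 112
  V = 140
  E = 262 − 4·112 + 4·140 = 374
  T = 181 + 6·140 − 6·374 = -1223
  N = 261 − 3·112 + 140 − 6·374 = -2179
Option 1 (V + 34):
  F = 112
  V = 140 + 34 = 174
  E = 262 − 4·112 + 4·174 = 510
  T = 181 + 6·174 − 6·510 = -1835
  N = 261 − 3·112 + 174 − 6·510 = -2961
ΔT = -1835 − (-1223) = -612; ΔN = -2961 − (-2179) = -782
Score = 5·(-612) + 2·(-782) = -4624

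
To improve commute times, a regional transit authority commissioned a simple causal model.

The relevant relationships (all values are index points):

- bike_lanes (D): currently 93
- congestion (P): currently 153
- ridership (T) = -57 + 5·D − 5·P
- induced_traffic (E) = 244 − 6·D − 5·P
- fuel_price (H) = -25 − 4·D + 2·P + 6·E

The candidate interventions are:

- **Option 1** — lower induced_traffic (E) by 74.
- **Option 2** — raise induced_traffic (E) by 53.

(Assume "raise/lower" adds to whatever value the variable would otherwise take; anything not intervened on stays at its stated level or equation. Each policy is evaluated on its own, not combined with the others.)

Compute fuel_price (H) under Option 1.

Option 1 (E − 74):
  D = 93
  P = 153
  E = 244 − 6·93 − 5·153 (−74 from intervention) = -1153
  H = -25 − 4·93 + 2·153 + 6·(-1153) = -7009

-7009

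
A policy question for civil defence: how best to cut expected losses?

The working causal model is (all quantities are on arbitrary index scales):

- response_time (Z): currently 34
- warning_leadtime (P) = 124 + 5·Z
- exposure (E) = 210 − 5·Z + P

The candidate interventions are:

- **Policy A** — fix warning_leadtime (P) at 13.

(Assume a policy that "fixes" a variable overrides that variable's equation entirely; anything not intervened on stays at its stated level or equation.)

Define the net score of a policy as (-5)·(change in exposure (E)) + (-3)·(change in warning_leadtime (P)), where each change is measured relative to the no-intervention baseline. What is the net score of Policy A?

2248

Baseline:
  Z = 34
  P = 124 + 5·34 = 294
  E = 210 − 5·34 + 294 = 334
Policy A (P := 13):
  Z = 34
  P = 13
  E = 210 − 5·34 + 13 = 53
ΔE = 53 − 334 = -281; ΔP = 13 − 294 = -281
Score = (-5)·(-281) + (-3)·(-281) = 2248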